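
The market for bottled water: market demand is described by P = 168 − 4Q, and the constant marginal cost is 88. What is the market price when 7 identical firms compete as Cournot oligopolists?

In a 7-firm Cournot equilibrium, symmetry and the first-order condition give q = (168 − 88)/(32) = 2.5. So Q = 17.5 and P = 98.

P = 98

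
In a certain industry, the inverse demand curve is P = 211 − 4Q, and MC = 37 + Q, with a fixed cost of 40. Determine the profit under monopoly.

Profit = 1642

The monopolist equates marginal revenue to marginal cost: 211 − 8Q = 37 + Q, so Q = 58/3. From demand, P = 401/3.
Profit = 401/3·58/3 − (37·58/3 + ½·1·(58/3)²) − 40 = 1642.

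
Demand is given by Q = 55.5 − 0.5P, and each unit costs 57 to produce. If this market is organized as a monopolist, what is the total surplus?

TS = 546.75

Inverting demand: P = 111 − 2Q.
Monopoly sets MR = MC: 111 − 4Q = 57 ⇒ Q = 13.5, P = 111 − 2·13.5 = 84.
CS = ½·(111 − 84)·13.5 = 182.25; PS = (84 − 57)·13.5 = 364.5; TS = 546.75.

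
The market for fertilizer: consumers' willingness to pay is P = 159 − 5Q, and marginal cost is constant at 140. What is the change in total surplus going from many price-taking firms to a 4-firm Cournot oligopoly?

Perfect competition: P = MC = 140, so 159 − 5Q = 140 and Q = 3.8.
CS = ½·(159 − 140)·3.8 = 36.1; PS = (140 − 140)·3.8 = 0; TS = 36.1.
Cournot with 4 identical firms: the symmetric best-response condition is 159 − 25q = 140. Each firm produces q = 0.76, total output Q = 3.04, price P = 143.8.
CS = ½·(159 − 143.8)·3.04 = 23.104; PS = (143.8 − 140)·3.04 = 11.552; TS = 34.656.
Change in total surplus: 34.656 − 36.1 = −1.444.

TS falls by 1.444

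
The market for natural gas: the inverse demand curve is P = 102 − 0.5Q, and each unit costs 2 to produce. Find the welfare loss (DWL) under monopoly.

DWL = 2500

Under competition P = MC = 2, so Q = (102 − 2)/0.5 = 200.
A monopolist chooses Q where MR = MC. MR = 102 − Q; setting this equal to 2 gives Q = 100 and P = 52.
DWL is the triangle between Q = 100 and Q = 200: ½·(200 − 100)·(52 − 2) = 2500.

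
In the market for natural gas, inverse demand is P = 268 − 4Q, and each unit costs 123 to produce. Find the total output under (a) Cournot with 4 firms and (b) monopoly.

Cournot: Q = 29; Monopoly: Q = 18.125

Cournot with 4 identical firms: the symmetric best-response condition is 268 − 20q = 123. Each firm produces q = 7.25, total output Q = 29, price P = 152.
A monopolist chooses Q where MR = MC. MR = 268 − 8Q; setting this equal to 123 gives Q = 18.125 and P = 195.5.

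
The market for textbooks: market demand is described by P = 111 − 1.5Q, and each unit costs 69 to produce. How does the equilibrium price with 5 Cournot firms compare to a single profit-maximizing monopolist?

In a 5-firm Cournot equilibrium, symmetry and the first-order condition give q = (111 − 69)/(9) = 14/3. So Q = 70/3 and P = 76.
Monopoly sets MR = MC: 111 − 3Q = 69 ⇒ Q = 14, P = 111 − 1.5·14 = 90.

Cournot: P = 76; Monopoly: P = 90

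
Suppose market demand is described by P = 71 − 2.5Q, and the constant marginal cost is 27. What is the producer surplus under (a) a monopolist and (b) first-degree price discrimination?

Monopoly sets MR = MC: 71 − 5Q = 27 ⇒ Q = 8.8, P = 71 − 2.5·8.8 = 49.
PS = (49 − 27)·8.8 = 193.6.
A perfectly discriminating monopolist sells every unit with P(Q) ≥ MC(Q), so output equals the competitive quantity Q = 17.6. Each buyer pays their reservation price, so CS = 0 and the firm captures all surplus.
PS = ½·(71 − 27)·17.6 = 387.2.

Monopoly: PS = 193.6; Perfect PD: PS = 387.2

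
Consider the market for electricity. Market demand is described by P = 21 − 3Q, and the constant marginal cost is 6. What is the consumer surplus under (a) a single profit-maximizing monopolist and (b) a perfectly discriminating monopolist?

Monopoly: CS = 9.375; Perfect PD: CS = 0

A monopolist chooses Q where MR = MC. MR = 21 − 6Q; setting this equal to 6 gives Q = 2.5 and P = 13.5.
CS = ½·(21 − 13.5)·2.5 = 9.375.
Under first-degree price discrimination the firm charges each unit its demand price and produces up to where P = MC, i.e. Q = 5. Consumer surplus is zero; producer surplus equals total surplus.
CS = 0.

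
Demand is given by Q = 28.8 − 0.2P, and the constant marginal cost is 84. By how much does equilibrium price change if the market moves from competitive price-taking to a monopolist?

Equilibrium price rises by 30

Inverting demand: P = 144 − 5Q.
Under competition P = MC = 84, so Q = (144 − 84)/5 = 12.
Monopoly sets MR = MC: 144 − 10Q = 84 ⇒ Q = 6, P = 144 − 5·6 = 114.
Change in equilibrium price: 114 − 84 = 30.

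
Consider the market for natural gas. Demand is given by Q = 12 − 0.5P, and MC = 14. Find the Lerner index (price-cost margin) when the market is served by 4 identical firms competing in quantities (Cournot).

Inverting demand: P = 24 − 2Q.
Cournot with 4 identical firms: the symmetric best-response condition is 24 − 10q = 14. Each firm produces q = 1, total output Q = 4, price P = 16.
Lerner index = (P − MC)/P = (16 − 14)/16 = 0.125.

Lerner index = 0.125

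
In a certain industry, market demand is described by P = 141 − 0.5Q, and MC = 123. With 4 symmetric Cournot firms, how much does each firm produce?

q_i = 7.2

Cournot with 4 identical firms: the symmetric best-response condition is 141 − 2.5q = 123. Each firm produces q = 7.2, total output Q = 28.8, price P = 126.6.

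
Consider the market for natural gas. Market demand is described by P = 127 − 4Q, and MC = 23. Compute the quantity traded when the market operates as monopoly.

The monopolist equates marginal revenue to marginal cost: 127 − 8Q = 23, so Q = 13. From demand, P = 75.

Q = 13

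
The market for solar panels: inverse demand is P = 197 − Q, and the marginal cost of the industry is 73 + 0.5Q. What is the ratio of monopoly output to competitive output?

The monopolist equates marginal revenue to marginal cost: 197 − 2Q = 73 + 0.5Q, so Q = 49.6. From demand, P = 147.4.
Competitive equilibrium sets price equal to marginal cost: 197 − Q = 73 + 0.5Q, so Q = 248/3 and P = 343/3.
Ratio Q_m/Q_c = 49.6/(248/3) = 0.6.

Q_m/Q_c = 0.6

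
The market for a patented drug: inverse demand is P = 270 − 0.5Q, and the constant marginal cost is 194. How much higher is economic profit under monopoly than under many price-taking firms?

π rises by 2888

Competitive firms price at marginal cost: P = 194, giving Q = 152.
Profit = (194 − 194)·152 = 0.
The monopolist equates marginal revenue to marginal cost: 270 − Q = 194, so Q = 76. From demand, P = 232.
Profit = (232 − 194)·76 = 2888.
Change in economic profit: 2888 − 0 = 2888.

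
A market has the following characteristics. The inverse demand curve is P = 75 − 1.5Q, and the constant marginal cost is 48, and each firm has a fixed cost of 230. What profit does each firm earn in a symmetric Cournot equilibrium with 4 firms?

π_i = −210.56

Cournot with 4 identical firms: the symmetric best-response condition is 75 − 7.5q = 48. Each firm produces q = 3.6, total output Q = 14.4, price P = 53.4.
Each firm's profit = (53.4 − 48)·3.6 − 230 = −210.56.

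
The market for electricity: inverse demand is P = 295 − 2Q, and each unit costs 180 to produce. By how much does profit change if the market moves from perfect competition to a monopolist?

Under competition P = MC = 180, so Q = (295 − 180)/2 = 57.5.
Profit = (180 − 180)·57.5 = 0.
A monopolist chooses Q where MR = MC. MR = 295 − 4Q; setting this equal to 180 gives Q = 28.75 and P = 237.5.
Profit = (237.5 − 180)·28.75 = 1653.125.
Change in profit: 1653.125 − 0 = 1653.125.

Profit rises by 1653.125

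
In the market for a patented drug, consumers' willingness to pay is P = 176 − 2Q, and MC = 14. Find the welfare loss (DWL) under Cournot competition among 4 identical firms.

Competitive firms price at marginal cost: P = 14, giving Q = 81.
Cournot with 4 identical firms: the symmetric best-response condition is 176 − 10q = 14. Each firm produces q = 16.2, total output Q = 64.8, price P = 46.4.
DWL is the triangle between Q = 64.8 and Q = 81: ½·(81 − 64.8)·(46.4 − 14) = 262.44.

DWL = 262.44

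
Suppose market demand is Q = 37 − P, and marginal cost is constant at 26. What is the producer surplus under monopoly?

PS = 30.25

Inverting demand: P = 37 − Q.
A monopolist chooses Q where MR = MC. MR = 37 − 2Q; setting this equal to 26 gives Q = 5.5 and P = 31.5.
PS = (31.5 − 26)·5.5 = 30.25.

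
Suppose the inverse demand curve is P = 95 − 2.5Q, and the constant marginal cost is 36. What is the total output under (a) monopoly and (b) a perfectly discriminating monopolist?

Monopoly: Q = 11.8; Perfect PD: Q = 23.6

A monopolist chooses Q where MR = MC. MR = 95 − 5Q; setting this equal to 36 gives Q = 11.8 and P = 65.5.
With perfect price discrimination, output is the efficient level Q = 23.6 (where demand meets MC), but every buyer pays their willingness to pay: CS = 0 and PS = total surplus.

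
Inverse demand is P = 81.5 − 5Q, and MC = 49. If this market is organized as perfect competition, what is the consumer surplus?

Perfect competition: P = MC = 49, so 81.5 − 5Q = 49 and Q = 6.5.
CS = ½·(81.5 − 49)·6.5 = 105.625.

CS = 105.625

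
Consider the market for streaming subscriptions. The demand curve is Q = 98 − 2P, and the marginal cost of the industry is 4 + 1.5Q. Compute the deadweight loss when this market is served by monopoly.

Inverting demand: P = 49 − 0.5Q.
Competitive equilibrium sets price equal to marginal cost: 49 − 0.5Q = 4 + 1.5Q, so Q = 22.5 and P = 37.75.
The monopolist equates marginal revenue to marginal cost: 49 − Q = 4 + 1.5Q, so Q = 18. From demand, P = 40.
CS = ½·(49 − 37.75)·22.5 = 2025/16; PS = (37.75·22.5 − 4·22.5 − ½·1.5·22.5²) = 6075/16; TS = 506.25.
CS = ½·(49 − 40)·18 = 81; PS = (40·18 − 4·18 − ½·1.5·18²) = 405; TS = 486.
DWL = 506.25 − 486 = 20.25.

DWL = 20.25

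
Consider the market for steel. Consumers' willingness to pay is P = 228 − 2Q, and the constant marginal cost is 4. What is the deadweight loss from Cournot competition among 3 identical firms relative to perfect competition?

Competitive firms price at marginal cost: P = 4, giving Q = 112.
In a 3-firm Cournot equilibrium, symmetry and the first-order condition give q = (228 − 4)/(8) = 28. So Q = 84 and P = 60.
DWL is the triangle between Q = 84 and Q = 112: ½·(112 − 84)·(60 − 4) = 784.

DWL = 784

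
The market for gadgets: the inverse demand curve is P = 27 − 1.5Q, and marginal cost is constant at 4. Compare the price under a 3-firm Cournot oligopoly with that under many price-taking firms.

Cournot: P = 9.75; Competition: P = 4

Cournot with 3 identical firms: the symmetric best-response condition is 27 − 6q = 4. Each firm produces q = 23/6, total output Q = 11.5, price P = 9.75.
Perfect competition: P = MC = 4, so 27 − 1.5Q = 4 and Q = 46/3.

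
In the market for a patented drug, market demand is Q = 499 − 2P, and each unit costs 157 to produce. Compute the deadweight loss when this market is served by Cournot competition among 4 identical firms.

Inverting demand: P = 249.5 − 0.5Q.
Perfect competition: P = MC = 157, so 249.5 − 0.5Q = 157 and Q = 185.
With 4 symmetric Cournot firms, each firm's FOC gives 249.5 − 2.5q = 157, so q = 37, Q = 4·37 = 148, and P = 175.5.
DWL is the triangle between Q = 148 and Q = 185: ½·(185 − 148)·(175.5 − 157) = 342.25.

DWL = 342.25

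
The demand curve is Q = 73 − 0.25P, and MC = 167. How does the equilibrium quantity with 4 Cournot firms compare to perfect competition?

Cournot: Q = 25; Competition: Q = 31.25

Inverting demand: P = 292 − 4Q.
With 4 symmetric Cournot firms, each firm's FOC gives 292 − 20q = 167, so q = 6.25, Q = 4·6.25 = 25, and P = 192.
Competitive firms price at marginal cost: P = 167, giving Q = 31.25.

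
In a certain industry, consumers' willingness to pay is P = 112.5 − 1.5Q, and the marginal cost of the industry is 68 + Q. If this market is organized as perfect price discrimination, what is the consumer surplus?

CS = 0

Under first-degree price discrimination the firm charges each unit its demand price and produces up to where P = MC, i.e. Q = 17.8. Consumer surplus is zero; producer surplus equals total surplus.
CS = 0.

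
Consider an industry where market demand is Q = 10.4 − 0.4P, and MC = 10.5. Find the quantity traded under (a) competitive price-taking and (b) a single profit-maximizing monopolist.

Inverting demand: P = 26 − 2.5Q.
Perfect competition: P = MC = 10.5, so 26 − 2.5Q = 10.5 and Q = 6.2.
Monopoly sets MR = MC: 26 − 5Q = 10.5 ⇒ Q = 3.1, P = 26 − 2.5·3.1 = 18.25.

Competition: Q = 6.2; Monopoly: Q = 3.1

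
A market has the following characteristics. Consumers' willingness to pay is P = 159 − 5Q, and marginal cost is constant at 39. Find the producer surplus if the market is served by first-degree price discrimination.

PS = 1440

Under first-degree price discrimination the firm charges each unit its demand price and produces up to where P = MC, i.e. Q = 24. Consumer surplus is zero; producer surplus equals total surplus.
PS = ½·(159 − 39)·24 = 1440.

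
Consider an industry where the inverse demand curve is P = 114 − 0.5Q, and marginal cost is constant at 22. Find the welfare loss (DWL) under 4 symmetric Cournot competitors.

Under competition P = MC = 22, so Q = (114 − 22)/0.5 = 184.
In a 4-firm Cournot equilibrium, symmetry and the first-order condition give q = (114 − 22)/(2.5) = 36.8. So Q = 147.2 and P = 40.4.
DWL is the triangle between Q = 147.2 and Q = 184: ½·(184 − 147.2)·(40.4 − 22) = 338.56.

DWL = 338.56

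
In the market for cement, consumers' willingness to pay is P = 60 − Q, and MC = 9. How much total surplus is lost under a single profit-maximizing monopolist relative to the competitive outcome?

DWL = 325.125

Under competition P = MC = 9, so Q = (60 − 9)/1 = 51.
Monopoly sets MR = MC: 60 − 2Q = 9 ⇒ Q = 25.5, P = 60 − 25.5 = 34.5.
DWL is the triangle between Q = 25.5 and Q = 51: ½·(51 − 25.5)·(34.5 − 9) = 325.125.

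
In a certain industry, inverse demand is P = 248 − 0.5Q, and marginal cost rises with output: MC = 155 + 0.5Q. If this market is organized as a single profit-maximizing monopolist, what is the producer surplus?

PS = 2883

A monopolist chooses Q where MR = MC. MR = 248 − Q; setting this equal to 155 + 0.5Q gives Q = 62 and P = 217.
PS = P·Q − VC(Q) = 217·62 − (155·62 + ½·0.5·62²) = 2883.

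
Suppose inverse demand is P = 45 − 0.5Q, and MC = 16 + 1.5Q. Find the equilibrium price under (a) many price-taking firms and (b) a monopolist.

Competition: P = 37.75; Monopoly: P = 39.2

Competitive equilibrium sets price equal to marginal cost: 45 − 0.5Q = 16 + 1.5Q, so Q = 14.5 and P = 37.75.
The monopolist equates marginal revenue to marginal cost: 45 − Q = 16 + 1.5Q, so Q = 11.6. From demand, P = 39.2.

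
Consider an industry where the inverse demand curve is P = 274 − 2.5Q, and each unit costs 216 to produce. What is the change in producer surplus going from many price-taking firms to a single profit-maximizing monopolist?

Perfect competition: P = MC = 216, so 274 − 2.5Q = 216 and Q = 23.2.
PS = (216 − 216)·23.2 = 0.
The monopolist equates marginal revenue to marginal cost: 274 − 5Q = 216, so Q = 11.6. From demand, P = 245.
PS = (245 − 216)·11.6 = 336.4.
Change in producer surplus: 336.4 − 0 = 336.4.

Producer surplus rises by 336.4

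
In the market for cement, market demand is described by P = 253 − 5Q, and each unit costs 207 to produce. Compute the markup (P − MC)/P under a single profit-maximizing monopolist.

Lerner index = 0.1

Monopoly sets MR = MC: 253 − 10Q = 207 ⇒ Q = 4.6, P = 253 − 5·4.6 = 230.
Lerner index = (P − MC)/P = (230 − 207)/230 = 0.1.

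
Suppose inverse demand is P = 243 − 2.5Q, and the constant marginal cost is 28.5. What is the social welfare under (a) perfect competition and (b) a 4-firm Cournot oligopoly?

Competition: TS = 9202.05; Cournot: TS = 8833.968

Competitive firms price at marginal cost: P = 28.5, giving Q = 85.8.
CS = ½·(243 − 28.5)·85.8 = 9202.05; PS = (28.5 − 28.5)·85.8 = 0; TS = 9202.05.
Cournot with 4 identical firms: the symmetric best-response condition is 243 − 12.5q = 28.5. Each firm produces q = 17.16, total output Q = 68.64, price P = 71.4.
CS = ½·(243 − 71.4)·68.64 = 5889.312; PS = (71.4 − 28.5)·68.64 = 2944.656; TS = 8833.968.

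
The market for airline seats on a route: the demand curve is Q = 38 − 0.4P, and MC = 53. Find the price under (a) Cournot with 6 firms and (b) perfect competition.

Inverting demand: P = 95 − 2.5Q.
In a 6-firm Cournot equilibrium, symmetry and the first-order condition give q = (95 − 53)/(17.5) = 2.4. So Q = 14.4 and P = 59.
Under competition P = MC = 53, so Q = (95 − 53)/2.5 = 16.8.

Cournot: P = 59; Competition: P = 53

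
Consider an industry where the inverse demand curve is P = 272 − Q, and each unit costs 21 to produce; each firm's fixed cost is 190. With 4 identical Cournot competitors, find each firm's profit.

π_i = 2330.04

With 4 symmetric Cournot firms, each firm's FOC gives 272 − 5q = 21, so q = 50.2, Q = 4·50.2 = 200.8, and P = 71.2.
Each firm's profit = (71.2 − 21)·50.2 − 190 = 2330.04.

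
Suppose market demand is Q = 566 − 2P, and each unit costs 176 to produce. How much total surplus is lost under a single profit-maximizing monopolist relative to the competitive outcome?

DWL = 2862.25

Inverting demand: P = 283 − 0.5Q.
Under competition P = MC = 176, so Q = (283 − 176)/0.5 = 214.
Monopoly sets MR = MC: 283 − Q = 176 ⇒ Q = 107, P = 283 − 0.5·107 = 229.5.
DWL is the triangle between Q = 107 and Q = 214: ½·(214 − 107)·(229.5 − 176) = 2862.25.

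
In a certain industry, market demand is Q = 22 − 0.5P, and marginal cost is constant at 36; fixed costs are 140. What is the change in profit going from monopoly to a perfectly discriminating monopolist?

Inverting demand: P = 44 − 2Q.
The monopolist equates marginal revenue to marginal cost: 44 − 4Q = 36, so Q = 2. From demand, P = 40.
Profit = (40 − 36)·2 − 140 = −132.
With perfect price discrimination, output is the efficient level Q = 4 (where demand meets MC), but every buyer pays their willingness to pay: CS = 0 and PS = total surplus.
PS equals the full surplus area, 16. Profit = 16 − 140 = −124.
Change in profit: −124 − −132 = 8.

Profit rises by 8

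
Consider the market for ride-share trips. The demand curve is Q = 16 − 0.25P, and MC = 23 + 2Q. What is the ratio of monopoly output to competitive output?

Inverting demand: P = 64 − 4Q.
Monopoly sets MR = MC: 64 − 8Q = 23 + 2Q ⇒ Q = 4.1, P = 64 − 4·4.1 = 47.6.
Under competition P = MC: 64 − 4Q = 23 + 2Q ⇒ Q = 41/6, P = 110/3.
Ratio Q_m/Q_c = 4.1/(41/6) = 0.6.

Q_m/Q_c = 0.6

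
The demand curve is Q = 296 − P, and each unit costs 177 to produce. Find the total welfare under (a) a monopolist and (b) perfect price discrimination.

Inverting demand: P = 296 − Q.
Monopoly sets MR = MC: 296 − 2Q = 177 ⇒ Q = 59.5, P = 296 − 59.5 = 236.5.
CS = ½·(296 − 236.5)·59.5 = 1770.125; PS = (236.5 − 177)·59.5 = 3540.25; TS = 5310.375.
A perfectly discriminating monopolist sells every unit with P(Q) ≥ MC(Q), so output equals the competitive quantity Q = 119. Each buyer pays their reservation price, so CS = 0 and the firm captures all surplus.
TS = 7080.5 (equal to competitive TS).

Monopoly: TS = 5310.375; Perfect PD: TS = 7080.5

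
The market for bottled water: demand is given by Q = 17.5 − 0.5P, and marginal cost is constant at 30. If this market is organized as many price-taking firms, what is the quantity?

Inverting demand: P = 35 − 2Q.
Perfect competition: P = MC = 30, so 35 − 2Q = 30 and Q = 2.5.

Q = 2.5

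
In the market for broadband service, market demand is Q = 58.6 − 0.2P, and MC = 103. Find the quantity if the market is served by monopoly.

Q = 19

Inverting demand: P = 293 − 5Q.
The monopolist equates marginal revenue to marginal cost: 293 − 10Q = 103, so Q = 19. From demand, P = 198.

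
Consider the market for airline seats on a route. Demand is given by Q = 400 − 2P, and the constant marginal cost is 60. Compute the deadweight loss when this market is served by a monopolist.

DWL = 4900

Inverting demand: P = 200 − 0.5Q.
Competitive firms price at marginal cost: P = 60, giving Q = 280.
Monopoly sets MR = MC: 200 − Q = 60 ⇒ Q = 140, P = 200 − 0.5·140 = 130.
DWL is the triangle between Q = 140 and Q = 280: ½·(280 − 140)·(130 − 60) = 4900.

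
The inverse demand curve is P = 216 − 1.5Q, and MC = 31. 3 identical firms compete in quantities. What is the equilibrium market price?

In a 3-firm Cournot equilibrium, symmetry and the first-order condition give q = (216 − 31)/(6) = 185/6. So Q = 92.5 and P = 77.25.

P = 77.25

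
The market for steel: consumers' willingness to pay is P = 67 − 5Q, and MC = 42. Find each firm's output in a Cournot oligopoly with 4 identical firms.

q_i = 1

In a 4-firm Cournot equilibrium, symmetry and the first-order condition give q = (67 − 42)/(25) = 1. So Q = 4 and P = 47.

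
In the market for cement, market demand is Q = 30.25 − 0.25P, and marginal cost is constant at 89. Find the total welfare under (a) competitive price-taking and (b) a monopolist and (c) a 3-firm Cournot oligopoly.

Inverting demand: P = 121 − 4Q.
Perfect competition: P = MC = 89, so 121 − 4Q = 89 and Q = 8.
CS = ½·(121 − 89)·8 = 128; PS = (89 − 89)·8 = 0; TS = 128.
Monopoly sets MR = MC: 121 − 8Q = 89 ⇒ Q = 4, P = 121 − 4·4 = 105.
CS = ½·(121 − 105)·4 = 32; PS = (105 − 89)·4 = 64; TS = 96.
With 3 symmetric Cournot firms, each firm's FOC gives 121 − 16q = 89, so q = 2, Q = 3·2 = 6, and P = 97.
CS = ½·(121 − 97)·6 = 72; PS = (97 − 89)·6 = 48; TS = 120.

Competition: TS = 128; Monopoly: TS = 96; Cournot: TS = 120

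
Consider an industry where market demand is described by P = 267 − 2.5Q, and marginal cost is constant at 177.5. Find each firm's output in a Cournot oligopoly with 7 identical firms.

Cournot with 7 identical firms: the symmetric best-response condition is 267 − 20q = 177.5. Each firm produces q = 4.475, total output Q = 31.325, price P = 3019/16.

q_i = 4.475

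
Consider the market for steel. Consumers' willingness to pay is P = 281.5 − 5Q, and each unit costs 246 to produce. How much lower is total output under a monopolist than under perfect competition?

Q falls by 3.55

Under competition P = MC = 246, so Q = (281.5 − 246)/5 = 7.1.
The monopolist equates marginal revenue to marginal cost: 281.5 − 10Q = 246, so Q = 3.55. From demand, P = 263.75.
Change in total output: 3.55 − 7.1 = −3.55.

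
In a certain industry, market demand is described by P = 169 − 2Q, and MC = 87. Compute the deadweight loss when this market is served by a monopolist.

DWL = 420.25

Under competition P = MC = 87, so Q = (169 − 87)/2 = 41.
Monopoly sets MR = MC: 169 − 4Q = 87 ⇒ Q = 20.5, P = 169 − 2·20.5 = 128.
DWL is the triangle between Q = 20.5 and Q = 41: ½·(41 − 20.5)·(128 − 87) = 420.25.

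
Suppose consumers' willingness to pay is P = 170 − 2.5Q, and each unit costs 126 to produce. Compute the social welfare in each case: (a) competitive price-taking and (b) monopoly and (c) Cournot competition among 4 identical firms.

Competitive firms price at marginal cost: P = 126, giving Q = 17.6.
CS = ½·(170 − 126)·17.6 = 387.2; PS = (126 − 126)·17.6 = 0; TS = 387.2.
A monopolist chooses Q where MR = MC. MR = 170 − 5Q; setting this equal to 126 gives Q = 8.8 and P = 148.
CS = ½·(170 − 148)·8.8 = 96.8; PS = (148 − 126)·8.8 = 193.6; TS = 290.4.
In a 4-firm Cournot equilibrium, symmetry and the first-order condition give q = (170 − 126)/(12.5) = 3.52. So Q = 14.08 and P = 134.8.
CS = ½·(170 − 134.8)·14.08 = 247.808; PS = (134.8 − 126)·14.08 = 123.904; TS = 371.712.

Competition: TS = 387.2; Monopoly: TS = 290.4; Cournot: TS = 371.712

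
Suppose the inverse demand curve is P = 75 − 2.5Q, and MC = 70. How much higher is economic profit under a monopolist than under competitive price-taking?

π rises by 2.5

Perfect competition: P = MC = 70, so 75 − 2.5Q = 70 and Q = 2.
Profit = (70 − 70)·2 = 0.
A monopolist chooses Q where MR = MC. MR = 75 − 5Q; setting this equal to 70 gives Q = 1 and P = 72.5.
Profit = (72.5 − 70)·1 = 2.5.
Change in economic profit: 2.5 − 0 = 2.5.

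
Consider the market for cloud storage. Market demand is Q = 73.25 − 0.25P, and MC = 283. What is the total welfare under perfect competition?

Inverting demand: P = 293 − 4Q.
Under competition P = MC = 283, so Q = (293 − 283)/4 = 2.5.
CS = ½·(293 − 283)·2.5 = 12.5; PS = (283 − 283)·2.5 = 0; TS = 12.5.

TS = 12.5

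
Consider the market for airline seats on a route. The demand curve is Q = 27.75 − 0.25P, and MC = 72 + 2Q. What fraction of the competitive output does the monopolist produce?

Inverting demand: P = 111 − 4Q.
A monopolist chooses Q where MR = MC. MR = 111 − 8Q; setting this equal to 72 + 2Q gives Q = 3.9 and P = 95.4.
Under competition P = MC: 111 − 4Q = 72 + 2Q ⇒ Q = 6.5, P = 85.
Ratio Q_m/Q_c = 3.9/6.5 = 0.6.

Q_m/Q_c = 0.6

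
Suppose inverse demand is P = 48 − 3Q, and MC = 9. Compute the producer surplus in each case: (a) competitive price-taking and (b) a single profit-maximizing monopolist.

Competition: PS = 0; Monopoly: PS = 126.75

Under competition P = MC = 9, so Q = (48 − 9)/3 = 13.
PS = (9 − 9)·13 = 0.
Monopoly sets MR = MC: 48 − 6Q = 9 ⇒ Q = 6.5, P = 48 − 3·6.5 = 28.5.
PS = (28.5 − 9)·6.5 = 126.75.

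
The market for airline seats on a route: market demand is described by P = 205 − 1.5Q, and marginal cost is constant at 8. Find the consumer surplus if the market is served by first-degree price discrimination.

CS = 0

Under first-degree price discrimination the firm charges each unit its demand price and produces up to where P = MC, i.e. Q = 394/3. Consumer surplus is zero; producer surplus equals total surplus.
CS = 0.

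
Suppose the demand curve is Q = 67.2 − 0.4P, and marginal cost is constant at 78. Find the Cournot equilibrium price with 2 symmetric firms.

P = 108

Inverting demand: P = 168 − 2.5Q.
With 2 symmetric Cournot firms, each firm's FOC gives 168 − 7.5q = 78, so q = 12, Q = 2·12 = 24, and P = 108.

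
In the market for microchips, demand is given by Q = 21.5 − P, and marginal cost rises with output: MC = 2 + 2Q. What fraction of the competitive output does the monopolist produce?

Inverting demand: P = 21.5 − Q.
The monopolist equates marginal revenue to marginal cost: 21.5 − 2Q = 2 + 2Q, so Q = 4.875. From demand, P = 16.625.
Under competition P = MC: 21.5 − Q = 2 + 2Q ⇒ Q = 6.5, P = 15.
Ratio Q_m/Q_c = 4.875/6.5 = 0.75.

Q_m/Q_c = 0.75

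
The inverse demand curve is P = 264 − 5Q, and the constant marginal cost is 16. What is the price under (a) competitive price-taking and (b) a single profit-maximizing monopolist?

Perfect competition: P = MC = 16, so 264 − 5Q = 16 and Q = 49.6.
Monopoly sets MR = MC: 264 − 10Q = 16 ⇒ Q = 24.8, P = 264 − 5·24.8 = 140.

Competition: P = 16; Monopoly: P = 140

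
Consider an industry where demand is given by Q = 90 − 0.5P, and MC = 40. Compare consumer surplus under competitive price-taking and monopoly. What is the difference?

Inverting demand: P = 180 − 2Q.
Competitive firms price at marginal cost: P = 40, giving Q = 70.
CS = ½·(180 − 40)·70 = 4900.
The monopolist equates marginal revenue to marginal cost: 180 − 4Q = 40, so Q = 35. From demand, P = 110.
CS = ½·(180 − 110)·35 = 1225.
Change in consumer surplus: 1225 − 4900 = −3675.

Consumer surplus falls by 3675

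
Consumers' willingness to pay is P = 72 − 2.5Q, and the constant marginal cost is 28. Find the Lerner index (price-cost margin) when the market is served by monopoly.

A monopolist chooses Q where MR = MC. MR = 72 − 5Q; setting this equal to 28 gives Q = 8.8 and P = 50.
Lerner index = (P − MC)/P = (50 − 28)/50 = 0.44.

Lerner index = 0.44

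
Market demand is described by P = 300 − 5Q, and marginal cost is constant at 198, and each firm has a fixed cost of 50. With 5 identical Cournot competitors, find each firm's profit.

π_i = 7.8

With 5 symmetric Cournot firms, each firm's FOC gives 300 − 30q = 198, so q = 3.4, Q = 5·3.4 = 17, and P = 215.
Each firm's profit = (215 − 198)·3.4 − 50 = 7.8.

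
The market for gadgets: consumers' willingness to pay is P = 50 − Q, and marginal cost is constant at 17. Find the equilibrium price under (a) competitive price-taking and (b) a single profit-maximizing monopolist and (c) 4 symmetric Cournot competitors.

Competitive firms price at marginal cost: P = 17, giving Q = 33.
Monopoly sets MR = MC: 50 − 2Q = 17 ⇒ Q = 16.5, P = 50 − 16.5 = 33.5.
With 4 symmetric Cournot firms, each firm's FOC gives 50 − 5q = 17, so q = 6.6, Q = 4·6.6 = 26.4, and P = 23.6.

Competition: P = 17; Monopoly: P = 33.5; Cournot: P = 23.6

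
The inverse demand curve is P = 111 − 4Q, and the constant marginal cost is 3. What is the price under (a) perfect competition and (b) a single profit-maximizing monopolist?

Competition: P = 3; Monopoly: P = 57

Competitive firms price at marginal cost: P = 3, giving Q = 27.
The monopolist equates marginal revenue to marginal cost: 111 − 8Q = 3, so Q = 13.5. From demand, P = 57.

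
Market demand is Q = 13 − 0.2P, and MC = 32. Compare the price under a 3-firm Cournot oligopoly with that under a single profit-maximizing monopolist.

Inverting demand: P = 65 − 5Q.
Cournot with 3 identical firms: the symmetric best-response condition is 65 − 20q = 32. Each firm produces q = 1.65, total output Q = 4.95, price P = 40.25.
Monopoly sets MR = MC: 65 − 10Q = 32 ⇒ Q = 3.3, P = 65 − 5·3.3 = 48.5.

Cournot: P = 40.25; Monopoly: P = 48.5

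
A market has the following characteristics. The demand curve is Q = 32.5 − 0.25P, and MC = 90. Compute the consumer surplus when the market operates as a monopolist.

CS = 50

Inverting demand: P = 130 − 4Q.
The monopolist equates marginal revenue to marginal cost: 130 − 8Q = 90, so Q = 5. From demand, P = 110.
CS = ½·(130 − 110)·5 = 50.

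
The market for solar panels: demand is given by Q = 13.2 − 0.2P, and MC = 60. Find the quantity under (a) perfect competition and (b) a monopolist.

Inverting demand: P = 66 − 5Q.
Under competition P = MC = 60, so Q = (66 − 60)/5 = 1.2.
A monopolist chooses Q where MR = MC. MR = 66 − 10Q; setting this equal to 60 gives Q = 0.6 and P = 63.

Competition: Q = 1.2; Monopoly: Q = 0.6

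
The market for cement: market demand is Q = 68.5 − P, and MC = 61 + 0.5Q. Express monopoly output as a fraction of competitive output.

Q_m/Q_c = 0.6

Inverting demand: P = 68.5 − Q.
The monopolist equates marginal revenue to marginal cost: 68.5 − 2Q = 61 + 0.5Q, so Q = 3. From demand, P = 65.5.
Competitive equilibrium sets price equal to marginal cost: 68.5 − Q = 61 + 0.5Q, so Q = 5 and P = 63.5.
Ratio Q_m/Q_c = 3/5 = 0.6.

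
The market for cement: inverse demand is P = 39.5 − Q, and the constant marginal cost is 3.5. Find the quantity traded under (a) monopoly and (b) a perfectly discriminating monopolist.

Monopoly sets MR = MC: 39.5 − 2Q = 3.5 ⇒ Q = 18, P = 39.5 − 18 = 21.5.
With perfect price discrimination, output is the efficient level Q = 36 (where demand meets MC), but every buyer pays their willingness to pay: CS = 0 and PS = total surplus.

Monopoly: Q = 18; Perfect PD: Q = 36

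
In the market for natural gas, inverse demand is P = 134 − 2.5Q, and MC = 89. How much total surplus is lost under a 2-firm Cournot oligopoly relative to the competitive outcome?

DWL = 45

Under competition P = MC = 89, so Q = (134 − 89)/2.5 = 18.
With 2 symmetric Cournot firms, each firm's FOC gives 134 − 7.5q = 89, so q = 6, Q = 2·6 = 12, and P = 104.
DWL is the triangle between Q = 12 and Q = 18: ½·(18 − 12)·(104 − 89) = 45.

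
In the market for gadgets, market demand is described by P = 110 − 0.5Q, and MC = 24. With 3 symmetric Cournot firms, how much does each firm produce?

With 3 symmetric Cournot firms, each firm's FOC gives 110 − 2q = 24, so q = 43, Q = 3·43 = 129, and P = 45.5.

q_i = 43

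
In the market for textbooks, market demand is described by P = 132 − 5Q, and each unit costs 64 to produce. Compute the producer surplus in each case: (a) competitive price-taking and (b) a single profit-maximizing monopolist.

Competitive firms price at marginal cost: P = 64, giving Q = 13.6.
PS = (64 − 64)·13.6 = 0.
The monopolist equates marginal revenue to marginal cost: 132 − 10Q = 64, so Q = 6.8. From demand, P = 98.
PS = (98 − 64)·6.8 = 231.2.

Competition: PS = 0; Monopoly: PS = 231.2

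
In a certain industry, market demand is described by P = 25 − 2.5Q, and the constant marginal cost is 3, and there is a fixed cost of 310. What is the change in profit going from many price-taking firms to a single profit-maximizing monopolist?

Under competition P = MC = 3, so Q = (25 − 3)/2.5 = 8.8.
Profit = (3 − 3)·8.8 − 310 = −310.
Monopoly sets MR = MC: 25 − 5Q = 3 ⇒ Q = 4.4, P = 25 − 2.5·4.4 = 14.
Profit = (14 − 3)·4.4 − 310 = −261.6.
Change in profit: −261.6 − −310 = 48.4.

Profit rises by 48.4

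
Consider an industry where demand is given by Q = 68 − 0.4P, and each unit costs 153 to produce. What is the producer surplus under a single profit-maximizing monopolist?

Inverting demand: P = 170 − 2.5Q.
The monopolist equates marginal revenue to marginal cost: 170 − 5Q = 153, so Q = 3.4. From demand, P = 161.5.
PS = (161.5 − 153)·3.4 = 28.9.

PS = 28.9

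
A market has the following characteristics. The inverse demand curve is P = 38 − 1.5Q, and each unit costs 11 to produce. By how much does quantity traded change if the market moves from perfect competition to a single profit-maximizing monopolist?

Q falls by 9

Competitive firms price at marginal cost: P = 11, giving Q = 18.
Monopoly sets MR = MC: 38 − 3Q = 11 ⇒ Q = 9, P = 38 − 1.5·9 = 24.5.
Change in quantity traded: 9 − 18 = −9.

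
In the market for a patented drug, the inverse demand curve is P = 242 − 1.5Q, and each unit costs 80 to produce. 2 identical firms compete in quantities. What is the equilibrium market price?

P = 134

In a 2-firm Cournot equilibrium, symmetry and the first-order condition give q = (242 − 80)/(4.5) = 36. So Q = 72 and P = 134.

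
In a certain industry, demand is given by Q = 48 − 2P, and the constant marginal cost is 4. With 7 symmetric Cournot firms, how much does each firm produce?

Inverting demand: P = 24 − 0.5Q.
In a 7-firm Cournot equilibrium, symmetry and the first-order condition give q = (24 − 4)/(4) = 5. So Q = 35 and P = 6.5.

q_i = 5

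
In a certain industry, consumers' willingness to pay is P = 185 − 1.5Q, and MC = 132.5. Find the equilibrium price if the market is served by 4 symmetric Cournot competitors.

In a 4-firm Cournot equilibrium, symmetry and the first-order condition give q = (185 − 132.5)/(7.5) = 7. So Q = 28 and P = 143.

P = 143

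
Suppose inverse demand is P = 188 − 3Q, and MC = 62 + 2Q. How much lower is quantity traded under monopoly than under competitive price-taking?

Q falls by 9.45

Competitive equilibrium sets price equal to marginal cost: 188 − 3Q = 62 + 2Q, so Q = 25.2 and P = 112.4.
The monopolist equates marginal revenue to marginal cost: 188 − 6Q = 62 + 2Q, so Q = 15.75. From demand, P = 140.75.
Change in quantity traded: 15.75 − 25.2 = −9.45.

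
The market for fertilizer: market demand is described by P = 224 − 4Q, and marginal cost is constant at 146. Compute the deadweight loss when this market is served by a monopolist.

DWL = 190.125

Under competition P = MC = 146, so Q = (224 − 146)/4 = 19.5.
A monopolist chooses Q where MR = MC. MR = 224 − 8Q; setting this equal to 146 gives Q = 9.75 and P = 185.
DWL is the triangle between Q = 9.75 and Q = 19.5: ½·(19.5 − 9.75)·(185 − 146) = 190.125.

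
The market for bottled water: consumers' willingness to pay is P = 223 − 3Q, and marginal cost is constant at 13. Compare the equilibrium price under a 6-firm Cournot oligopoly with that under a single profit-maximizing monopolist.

Cournot with 6 identical firms: the symmetric best-response condition is 223 − 21q = 13. Each firm produces q = 10, total output Q = 60, price P = 43.
The monopolist equates marginal revenue to marginal cost: 223 − 6Q = 13, so Q = 35. From demand, P = 118.

Cournot: P = 43; Monopoly: P = 118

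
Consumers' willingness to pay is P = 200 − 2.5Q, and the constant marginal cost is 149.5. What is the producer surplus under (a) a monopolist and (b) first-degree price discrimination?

Monopoly: PS = 255.025; Perfect PD: PS = 510.05

Monopoly sets MR = MC: 200 − 5Q = 149.5 ⇒ Q = 10.1, P = 200 − 2.5·10.1 = 174.75.
PS = (174.75 − 149.5)·10.1 = 255.025.
With perfect price discrimination, output is the efficient level Q = 20.2 (where demand meets MC), but every buyer pays their willingness to pay: CS = 0 and PS = total surplus.
PS = ½·(200 − 149.5)·20.2 = 510.05.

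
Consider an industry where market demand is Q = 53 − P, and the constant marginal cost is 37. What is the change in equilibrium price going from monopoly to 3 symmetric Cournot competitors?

Inverting demand: P = 53 − Q.
A monopolist chooses Q where MR = MC. MR = 53 − 2Q; setting this equal to 37 gives Q = 8 and P = 45.
With 3 symmetric Cournot firms, each firm's FOC gives 53 − 4q = 37, so q = 4, Q = 3·4 = 12, and P = 41.
Change in equilibrium price: 41 − 45 = −4.

P falls by 4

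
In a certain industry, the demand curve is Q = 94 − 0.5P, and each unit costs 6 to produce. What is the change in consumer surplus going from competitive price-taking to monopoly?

Inverting demand: P = 188 − 2Q.
Perfect competition: P = MC = 6, so 188 − 2Q = 6 and Q = 91.
CS = ½·(188 − 6)·91 = 8281.
The monopolist equates marginal revenue to marginal cost: 188 − 4Q = 6, so Q = 45.5. From demand, P = 97.
CS = ½·(188 − 97)·45.5 = 2070.25.
Change in consumer surplus: 2070.25 − 8281 = −6210.75.

CS falls by 6210.75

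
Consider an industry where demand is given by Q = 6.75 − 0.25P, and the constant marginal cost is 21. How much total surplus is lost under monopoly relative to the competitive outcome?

Inverting demand: P = 27 − 4Q.
Competitive firms price at marginal cost: P = 21, giving Q = 1.5.
Monopoly sets MR = MC: 27 − 8Q = 21 ⇒ Q = 0.75, P = 27 − 4·0.75 = 24.
DWL is the triangle between Q = 0.75 and Q = 1.5: ½·(1.5 − 0.75)·(24 − 21) = 1.125.

DWL = 1.125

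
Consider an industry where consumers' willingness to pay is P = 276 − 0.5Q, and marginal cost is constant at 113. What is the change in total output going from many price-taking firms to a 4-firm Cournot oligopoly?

Competitive firms price at marginal cost: P = 113, giving Q = 326.
With 4 symmetric Cournot firms, each firm's FOC gives 276 − 2.5q = 113, so q = 65.2, Q = 4·65.2 = 260.8, and P = 145.6.
Change in total output: 260.8 − 326 = −65.2.

Q falls by 65.2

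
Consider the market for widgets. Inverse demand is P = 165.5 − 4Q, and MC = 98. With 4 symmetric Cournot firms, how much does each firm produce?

In a 4-firm Cournot equilibrium, symmetry and the first-order condition give q = (165.5 − 98)/(20) = 3.375. So Q = 13.5 and P = 111.5.

q_i = 3.375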